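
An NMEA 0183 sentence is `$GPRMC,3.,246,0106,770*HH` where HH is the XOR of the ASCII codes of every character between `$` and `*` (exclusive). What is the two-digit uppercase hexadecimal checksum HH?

51

XOR the ASCII codes of the payload characters:
  'G' = 0x47 → acc = 0x47
  'P' = 0x50 → acc = 0x17
  'R' = 0x52 → acc = 0x45
  'M' = 0x4D → acc = 0x08
  'C' = 0x43 → acc = 0x4B
  ',' = 0x2C → acc = 0x67
  '3' = 0x33 → acc = 0x54
  '.' = 0x2E → acc = 0x7A
  ',' = 0x2C → acc = 0x56
  '2' = 0x32 → acc = 0x64
  '4' = 0x34 → acc = 0x50
  '6' = 0x36 → acc = 0x66
  ',' = 0x2C → acc = 0x4A
  '0' = 0x30 → acc = 0x7A
  '1' = 0x31 → acc = 0x4B
  '0' = 0x30 → acc = 0x7B
  '6' = 0x36 → acc = 0x4D
  ',' = 0x2C → acc = 0x61
  '7' = 0x37 → acc = 0x56
  '7' = 0x37 → acc = 0x61
  '0' = 0x30 → acc = 0x51
Checksum = 0x51.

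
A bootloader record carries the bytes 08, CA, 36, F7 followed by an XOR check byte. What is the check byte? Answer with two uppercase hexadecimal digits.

03

XOR the bytes together:
  start with 0x08
  0x08 ⊕ 0xCA = 0xC2
  0xC2 ⊕ 0x36 = 0xF4
  0xF4 ⊕ 0xF7 = 0x03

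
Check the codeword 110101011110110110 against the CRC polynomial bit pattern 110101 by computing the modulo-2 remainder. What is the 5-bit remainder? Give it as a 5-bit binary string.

Modulo-2 division of 110101011110110110 by 110101:
  pos 0: 110101 XOR 110101 = 000000
  pos 7: 111101 XOR 110101 = 001000
  pos 9: 100010 XOR 110101 = 010111
  pos 10: 101111 XOR 110101 = 011010
  pos 11: 110101 XOR 110101 = 000000
Remainder = 00000 (zero — the frame passes the CRC check).

00000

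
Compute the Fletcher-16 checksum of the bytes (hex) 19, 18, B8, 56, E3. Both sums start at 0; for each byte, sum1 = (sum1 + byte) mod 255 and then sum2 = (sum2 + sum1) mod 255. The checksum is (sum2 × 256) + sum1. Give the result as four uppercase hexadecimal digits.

Running sums (mod 255):
  after byte 0 (19): sum1=25, sum2=25
  after byte 1 (18): sum1=49, sum2=74
  after byte 2 (B8): sum1=233, sum2=52
  after byte 3 (56): sum1=64, sum2=116
  after byte 4 (E3): sum1=36, sum2=152
Checksum = sum2·256 + sum1 = 152·256 + 36 = 38948 = 0x9824.

9824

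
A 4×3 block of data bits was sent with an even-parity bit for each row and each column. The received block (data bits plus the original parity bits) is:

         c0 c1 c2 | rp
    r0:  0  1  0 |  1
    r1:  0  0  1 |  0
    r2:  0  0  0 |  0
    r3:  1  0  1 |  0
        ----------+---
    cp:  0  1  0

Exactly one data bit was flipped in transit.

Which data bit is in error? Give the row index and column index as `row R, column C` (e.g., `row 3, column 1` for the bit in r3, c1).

Recompute each row's even parity and compare to rp:
  r0: data parity 1, sent rp 1 → ok
  r1: data parity 1, sent rp 0 → mismatch
  r2: data parity 0, sent rp 0 → ok
  r3: data parity 0, sent rp 0 → ok
Recompute each column's even parity and compare to cp:
  c0: data parity 1, sent cp 0 → mismatch
  c1: data parity 1, sent cp 1 → ok
  c2: data parity 0, sent cp 0 → ok
Exactly one row (r1) and one column (c0) fail → the flipped bit is at their intersection.

row 1, column 0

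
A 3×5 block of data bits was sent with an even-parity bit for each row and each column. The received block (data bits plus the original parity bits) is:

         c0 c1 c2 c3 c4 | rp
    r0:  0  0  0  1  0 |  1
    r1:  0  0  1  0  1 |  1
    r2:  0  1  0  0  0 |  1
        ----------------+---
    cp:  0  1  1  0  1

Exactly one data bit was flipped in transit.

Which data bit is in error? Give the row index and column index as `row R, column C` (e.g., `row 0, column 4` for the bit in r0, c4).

row 1, column 3

Recompute each row's even parity and compare to rp:
  r0: data parity 1, sent rp 1 → ok
  r1: data parity 0, sent rp 1 → mismatch
  r2: data parity 1, sent rp 1 → ok
Recompute each column's even parity and compare to cp:
  c0: data parity 0, sent cp 0 → ok
  c1: data parity 1, sent cp 1 → ok
  c2: data parity 1, sent cp 1 → ok
  c3: data parity 1, sent cp 0 → mismatch
  c4: data parity 1, sent cp 1 → ok
Exactly one row (r1) and one column (c3) fail → the flipped bit is at their intersection.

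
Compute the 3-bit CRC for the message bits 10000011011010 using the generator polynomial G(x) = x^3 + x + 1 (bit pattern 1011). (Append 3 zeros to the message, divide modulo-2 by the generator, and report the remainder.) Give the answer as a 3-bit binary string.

001

Append 3 zeros: 10000011011010000. Divide by 1011 (XOR where the leading bit is 1):
  pos 0: 1000 XOR 1011 = 0011
  pos 2: 1100 XOR 1011 = 0111
  pos 3: 1111 XOR 1011 = 0100
  pos 4: 1001 XOR 1011 = 0010
  pos 6: 1001 XOR 1011 = 0010
  pos 8: 1010 XOR 1011 = 0001
  pos 11: 1100 XOR 1011 = 0111
  pos 12: 1110 XOR 1011 = 0101
  pos 13: 1010 XOR 1011 = 0001
Remainder (last 3 bits) = 001. This is the CRC / FCS.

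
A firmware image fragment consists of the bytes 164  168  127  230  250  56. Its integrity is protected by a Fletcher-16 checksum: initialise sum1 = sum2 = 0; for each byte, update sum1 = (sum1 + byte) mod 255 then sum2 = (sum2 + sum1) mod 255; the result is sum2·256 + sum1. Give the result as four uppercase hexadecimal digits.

08E6

Running sums (mod 255):
  after byte 0 (164): sum1=164, sum2=164
  after byte 1 (168): sum1=77, sum2=241
  after byte 2 (127): sum1=204, sum2=190
  after byte 3 (230): sum1=179, sum2=114
  after byte 4 (250): sum1=174, sum2=33
  after byte 5 (56): sum1=230, sum2=8
Checksum = sum2·256 + sum1 = 8·256 + 230 = 2278 = 0x08E6.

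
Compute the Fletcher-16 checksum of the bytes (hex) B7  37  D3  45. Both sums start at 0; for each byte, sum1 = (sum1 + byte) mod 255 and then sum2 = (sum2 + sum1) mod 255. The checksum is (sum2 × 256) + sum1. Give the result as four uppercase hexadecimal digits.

7108

Running sums (mod 255):
  after byte 0 (B7): sum1=183, sum2=183
  after byte 1 (37): sum1=238, sum2=166
  after byte 2 (D3): sum1=194, sum2=105
  after byte 3 (45): sum1=8, sum2=113
Checksum = sum2·256 + sum1 = 113·256 + 8 = 28936 = 0x7108.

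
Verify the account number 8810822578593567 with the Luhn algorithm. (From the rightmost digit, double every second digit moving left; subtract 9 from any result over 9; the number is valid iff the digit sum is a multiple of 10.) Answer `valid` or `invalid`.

invalid

From the right, keep odd positions and double even positions (subtract 9 from any doubled value over 9):
  doubled (positions 2,4,...): 3 6 1 5 4 7 2 7 → sum 35
  kept (positions 1,3,...): 7 5 9 8 5 2 0 8 → sum 44
Total = 79.
79 mod 10 = 9, so the number is invalid.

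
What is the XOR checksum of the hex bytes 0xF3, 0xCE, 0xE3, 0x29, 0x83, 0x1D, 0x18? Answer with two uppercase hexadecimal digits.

71

XOR the bytes together:
  start with 0xF3
  0xF3 ⊕ 0xCE = 0x3D
  0x3D ⊕ 0xE3 = 0xDE
  0xDE ⊕ 0x29 = 0xF7
  0xF7 ⊕ 0x83 = 0x74
  0x74 ⊕ 0x1D = 0x69
  0x69 ⊕ 0x18 = 0x71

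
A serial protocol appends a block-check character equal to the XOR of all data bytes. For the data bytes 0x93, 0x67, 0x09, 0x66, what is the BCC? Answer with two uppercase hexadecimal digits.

9B

XOR the bytes together:
  start with 0x93
  0x93 ⊕ 0x67 = 0xF4
  0xF4 ⊕ 0x09 = 0xFD
  0xFD ⊕ 0x66 = 0x9B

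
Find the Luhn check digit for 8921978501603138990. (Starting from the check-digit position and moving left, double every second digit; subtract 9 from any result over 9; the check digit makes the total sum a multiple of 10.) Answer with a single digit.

8

Partial digits right→left: 0 9 9 8 3 1 3 0 6 1 0 5 8 7 9 1 2 9 8
Double every second digit counting from the check-digit position (so the 1st, 3rd, 5th, ... of the partial from the right).
  doubled (with −9 where >9): 0 9 6 6 3 0 7 9 4 7 → sum 51
  kept as-is: 9 8 1 0 1 5 7 1 9 → sum 41
Total = 51 + 41 = 92.
Check digit = (10 − (92 mod 10)) mod 10 = 8.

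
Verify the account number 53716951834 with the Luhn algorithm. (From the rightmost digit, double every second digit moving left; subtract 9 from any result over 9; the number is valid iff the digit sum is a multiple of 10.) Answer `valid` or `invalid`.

valid

From the right, keep odd positions and double even positions (subtract 9 from any doubled value over 9):
  doubled (positions 2,4,...): 6 2 9 2 6 → sum 25
  kept (positions 1,3,...): 4 8 5 6 7 5 → sum 35
Total = 60.
60 mod 10 = 0, so the number is valid.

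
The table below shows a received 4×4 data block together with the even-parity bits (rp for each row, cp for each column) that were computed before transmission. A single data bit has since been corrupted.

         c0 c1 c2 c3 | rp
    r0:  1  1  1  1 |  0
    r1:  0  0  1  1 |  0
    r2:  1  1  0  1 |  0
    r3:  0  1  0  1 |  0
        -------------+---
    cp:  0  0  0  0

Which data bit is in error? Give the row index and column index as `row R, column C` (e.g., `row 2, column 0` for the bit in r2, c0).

Recompute each row's even parity and compare to rp:
  r0: data parity 0, sent rp 0 → ok
  r1: data parity 0, sent rp 0 → ok
  r2: data parity 1, sent rp 0 → mismatch
  r3: data parity 0, sent rp 0 → ok
Recompute each column's even parity and compare to cp:
  c0: data parity 0, sent cp 0 → ok
  c1: data parity 1, sent cp 0 → mismatch
  c2: data parity 0, sent cp 0 → ok
  c3: data parity 0, sent cp 0 → ok
Exactly one row (r2) and one column (c1) fail → the flipped bit is at their intersection.

row 2, column 1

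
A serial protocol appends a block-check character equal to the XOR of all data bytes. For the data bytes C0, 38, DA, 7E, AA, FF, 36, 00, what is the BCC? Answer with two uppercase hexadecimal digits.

XOR the bytes together:
  start with 0xC0
  0xC0 ⊕ 0x38 = 0xF8
  0xF8 ⊕ 0xDA = 0x22
  0x22 ⊕ 0x7E = 0x5C
  0x5C ⊕ 0xAA = 0xF6
  0xF6 ⊕ 0xFF = 0x09
  0x09 ⊕ 0x36 = 0x3F
  0x3F ⊕ 0x00 = 0x3F

3F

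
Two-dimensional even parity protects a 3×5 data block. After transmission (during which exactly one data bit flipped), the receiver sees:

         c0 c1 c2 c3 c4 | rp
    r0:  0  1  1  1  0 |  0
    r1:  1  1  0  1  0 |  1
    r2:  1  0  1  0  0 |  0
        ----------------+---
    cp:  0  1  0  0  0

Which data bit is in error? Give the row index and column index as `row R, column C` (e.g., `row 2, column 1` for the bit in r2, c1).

Recompute each row's even parity and compare to rp:
  r0: data parity 1, sent rp 0 → mismatch
  r1: data parity 1, sent rp 1 → ok
  r2: data parity 0, sent rp 0 → ok
Recompute each column's even parity and compare to cp:
  c0: data parity 0, sent cp 0 → ok
  c1: data parity 0, sent cp 1 → mismatch
  c2: data parity 0, sent cp 0 → ok
  c3: data parity 0, sent cp 0 → ok
  c4: data parity 0, sent cp 0 → ok
Exactly one row (r0) and one column (c1) fail → the flipped bit is at their intersection.

row 0, column 1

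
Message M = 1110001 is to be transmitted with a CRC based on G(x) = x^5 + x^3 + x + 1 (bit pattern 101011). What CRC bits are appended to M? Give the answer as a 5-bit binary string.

01001

Append 5 zeros: 111000100000. Divide by 101011 (XOR where the leading bit is 1):
  pos 0: 111000 XOR 101011 = 010011
  pos 1: 100111 XOR 101011 = 001100
  pos 3: 110000 XOR 101011 = 011011
  pos 4: 110110 XOR 101011 = 011101
  pos 5: 111010 XOR 101011 = 010001
  pos 6: 100010 XOR 101011 = 001001
Remainder (last 5 bits) = 01001. This is the CRC / FCS.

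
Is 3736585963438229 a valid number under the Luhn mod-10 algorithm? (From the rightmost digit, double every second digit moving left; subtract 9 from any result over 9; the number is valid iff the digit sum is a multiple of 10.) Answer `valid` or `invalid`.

From the right, keep odd positions and double even positions (subtract 9 from any doubled value over 9):
  doubled (positions 2,4,...): 4 7 8 3 1 1 6 6 → sum 36
  kept (positions 1,3,...): 9 2 3 3 9 8 6 7 → sum 47
Total = 83.
83 mod 10 = 3, so the number is invalid.

invalid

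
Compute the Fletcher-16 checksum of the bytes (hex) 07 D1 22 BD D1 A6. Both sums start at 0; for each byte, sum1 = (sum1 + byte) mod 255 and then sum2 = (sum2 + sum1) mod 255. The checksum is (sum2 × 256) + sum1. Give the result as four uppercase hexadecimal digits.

4F31

Running sums (mod 255):
  after byte 0 (07): sum1=7, sum2=7
  after byte 1 (D1): sum1=216, sum2=223
  after byte 2 (22): sum1=250, sum2=218
  after byte 3 (BD): sum1=184, sum2=147
  after byte 4 (D1): sum1=138, sum2=30
  after byte 5 (A6): sum1=49, sum2=79
Checksum = sum2·256 + sum1 = 79·256 + 49 = 20273 = 0x4F31.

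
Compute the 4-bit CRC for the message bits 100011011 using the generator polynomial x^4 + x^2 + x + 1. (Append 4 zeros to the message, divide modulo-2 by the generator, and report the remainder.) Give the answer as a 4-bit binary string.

0100

Append 4 zeros: 1000110110000. Divide by 10111 (XOR where the leading bit is 1):
  pos 0: 10001 XOR 10111 = 00110
  pos 2: 11010 XOR 10111 = 01101
  pos 3: 11011 XOR 10111 = 01100
  pos 4: 11001 XOR 10111 = 01110
  pos 5: 11100 XOR 10111 = 01011
  pos 6: 10110 XOR 10111 = 00001
Remainder (last 4 bits) = 0100. This is the CRC / FCS.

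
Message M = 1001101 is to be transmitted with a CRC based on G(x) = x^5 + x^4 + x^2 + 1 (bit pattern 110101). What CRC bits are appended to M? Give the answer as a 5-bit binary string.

Append 5 zeros: 100110100000. Divide by 110101 (XOR where the leading bit is 1):
  pos 0: 100110 XOR 110101 = 010011
  pos 1: 100111 XOR 110101 = 010010
  pos 2: 100100 XOR 110101 = 010001
  pos 3: 100010 XOR 110101 = 010111
  pos 4: 101110 XOR 110101 = 011011
  pos 5: 110110 XOR 110101 = 000011
Remainder (last 5 bits) = 00110. This is the CRC / FCS.

00110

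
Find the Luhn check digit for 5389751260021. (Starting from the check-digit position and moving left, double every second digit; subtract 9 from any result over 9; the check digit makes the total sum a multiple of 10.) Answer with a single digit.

9

Partial digits right→left: 1 2 0 0 6 2 1 5 7 9 8 3 5
Double every second digit counting from the check-digit position (so the 1st, 3rd, 5th, ... of the partial from the right).
  doubled (with −9 where >9): 2 0 3 2 5 7 1 → sum 20
  kept as-is: 2 0 2 5 9 3 → sum 21
Total = 20 + 21 = 41.
Check digit = (10 − (41 mod 10)) mod 10 = 9.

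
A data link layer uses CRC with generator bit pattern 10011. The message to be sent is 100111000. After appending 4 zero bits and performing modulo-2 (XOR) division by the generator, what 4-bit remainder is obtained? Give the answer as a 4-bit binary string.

Append 4 zeros: 1001110000000. Divide by 10011 (XOR where the leading bit is 1):
  pos 0: 10011 XOR 10011 = 00000
  pos 5: 10000 XOR 10011 = 00011
  pos 8: 11000 XOR 10011 = 01011
Remainder (last 4 bits) = 1011. This is the CRC / FCS.

1011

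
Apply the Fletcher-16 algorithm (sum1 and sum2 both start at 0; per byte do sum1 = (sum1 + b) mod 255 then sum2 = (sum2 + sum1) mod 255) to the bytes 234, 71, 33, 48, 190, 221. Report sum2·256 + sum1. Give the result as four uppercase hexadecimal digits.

Running sums (mod 255):
  after byte 0 (234): sum1=234, sum2=234
  after byte 1 (71): sum1=50, sum2=29
  after byte 2 (33): sum1=83, sum2=112
  after byte 3 (48): sum1=131, sum2=243
  after byte 4 (190): sum1=66, sum2=54
  after byte 5 (221): sum1=32, sum2=86
Checksum = sum2·256 + sum1 = 86·256 + 32 = 22048 = 0x5620.

5620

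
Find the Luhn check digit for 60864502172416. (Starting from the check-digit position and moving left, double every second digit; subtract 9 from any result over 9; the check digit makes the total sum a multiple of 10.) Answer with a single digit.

4

Partial digits right→left: 6 1 4 2 7 1 2 0 5 4 6 8 0 6
Double every second digit counting from the check-digit position (so the 1st, 3rd, 5th, ... of the partial from the right).
  doubled (with −9 where >9): 3 8 5 4 1 3 0 → sum 24
  kept as-is: 1 2 1 0 4 8 6 → sum 22
Total = 24 + 22 = 46.
Check digit = (10 − (46 mod 10)) mod 10 = 4.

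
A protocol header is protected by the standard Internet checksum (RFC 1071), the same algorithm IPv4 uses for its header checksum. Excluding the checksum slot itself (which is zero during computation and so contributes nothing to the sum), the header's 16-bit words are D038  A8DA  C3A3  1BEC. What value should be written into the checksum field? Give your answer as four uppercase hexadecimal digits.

A75C

One's-complement addition (fold any carry out of bit 15 back into bit 0):
  0xD038 + 0xA8DA = 0x17912 → wrap carry → 0x7913
  0x7913 + 0xC3A3 = 0x13CB6 → wrap carry → 0x3CB7
  0x3CB7 + 0x1BEC = 0x058A3
One's-complement sum = 0x58A3.
Checksum = ~0x58A3 & 0xFFFF = 0xA75C.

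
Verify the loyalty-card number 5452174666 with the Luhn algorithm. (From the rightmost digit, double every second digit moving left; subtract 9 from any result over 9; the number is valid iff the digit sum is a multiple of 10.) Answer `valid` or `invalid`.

From the right, keep odd positions and double even positions (subtract 9 from any doubled value over 9):
  doubled (positions 2,4,...): 3 8 2 1 1 → sum 15
  kept (positions 1,3,...): 6 6 7 2 4 → sum 25
Total = 40.
40 mod 10 = 0, so the number is valid.

valid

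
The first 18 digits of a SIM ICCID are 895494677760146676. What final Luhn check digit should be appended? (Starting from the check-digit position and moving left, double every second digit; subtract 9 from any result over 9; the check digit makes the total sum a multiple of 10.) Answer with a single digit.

6

Partial digits right→left: 6 7 6 6 4 1 0 6 7 7 7 6 4 9 4 5 9 8
Double every second digit counting from the check-digit position (so the 1st, 3rd, 5th, ... of the partial from the right).
  doubled (with −9 where >9): 3 3 8 0 5 5 8 8 9 → sum 49
  kept as-is: 7 6 1 6 7 6 9 5 8 → sum 55
Total = 49 + 55 = 104.
Check digit = (10 − (104 mod 10)) mod 10 = 6.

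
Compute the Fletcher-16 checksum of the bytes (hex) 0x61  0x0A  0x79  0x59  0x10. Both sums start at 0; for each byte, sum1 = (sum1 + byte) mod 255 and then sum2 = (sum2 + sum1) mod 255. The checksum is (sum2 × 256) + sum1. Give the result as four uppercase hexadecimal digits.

Running sums (mod 255):
  after byte 0 (0x61): sum1=97, sum2=97
  after byte 1 (0x0A): sum1=107, sum2=204
  after byte 2 (0x79): sum1=228, sum2=177
  after byte 3 (0x59): sum1=62, sum2=239
  after byte 4 (0x10): sum1=78, sum2=62
Checksum = sum2·256 + sum1 = 62·256 + 78 = 15950 = 0x3E4E.

3E4E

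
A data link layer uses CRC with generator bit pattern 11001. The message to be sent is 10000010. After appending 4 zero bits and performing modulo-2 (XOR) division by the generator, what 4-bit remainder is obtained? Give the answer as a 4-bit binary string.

Append 4 zeros: 100000100000. Divide by 11001 (XOR where the leading bit is 1):
  pos 0: 10000 XOR 11001 = 01001
  pos 1: 10010 XOR 11001 = 01011
  pos 2: 10111 XOR 11001 = 01110
  pos 3: 11100 XOR 11001 = 00101
  pos 5: 10100 XOR 11001 = 01101
  pos 6: 11010 XOR 11001 = 00011
Remainder (last 4 bits) = 0110. This is the CRC / FCS.

0110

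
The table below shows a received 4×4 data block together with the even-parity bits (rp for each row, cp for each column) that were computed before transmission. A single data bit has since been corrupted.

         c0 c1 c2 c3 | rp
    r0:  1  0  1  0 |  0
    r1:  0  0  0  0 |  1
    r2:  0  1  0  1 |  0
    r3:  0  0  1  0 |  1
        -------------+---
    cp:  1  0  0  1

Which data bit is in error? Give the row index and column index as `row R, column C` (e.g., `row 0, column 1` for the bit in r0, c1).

Recompute each row's even parity and compare to rp:
  r0: data parity 0, sent rp 0 → ok
  r1: data parity 0, sent rp 1 → mismatch
  r2: data parity 0, sent rp 0 → ok
  r3: data parity 1, sent rp 1 → ok
Recompute each column's even parity and compare to cp:
  c0: data parity 1, sent cp 1 → ok
  c1: data parity 1, sent cp 0 → mismatch
  c2: data parity 0, sent cp 0 → ok
  c3: data parity 1, sent cp 1 → ok
Exactly one row (r1) and one column (c1) fail → the flipped bit is at their intersection.

row 1, column 1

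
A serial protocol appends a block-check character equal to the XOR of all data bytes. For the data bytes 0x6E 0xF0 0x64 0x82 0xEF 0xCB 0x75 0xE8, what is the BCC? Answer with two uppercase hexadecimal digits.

XOR the bytes together:
  start with 0x6E
  0x6E ⊕ 0xF0 = 0x9E
  0x9E ⊕ 0x64 = 0xFA
  0xFA ⊕ 0x82 = 0x78
  0x78 ⊕ 0xEF = 0x97
  0x97 ⊕ 0xCB = 0x5C
  0x5C ⊕ 0x75 = 0x29
  0x29 ⊕ 0xE8 = 0xC1

C1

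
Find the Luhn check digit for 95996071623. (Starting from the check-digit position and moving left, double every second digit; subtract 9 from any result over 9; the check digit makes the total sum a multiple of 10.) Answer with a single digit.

Partial digits right→left: 3 2 6 1 7 0 6 9 9 5 9
Double every second digit counting from the check-digit position (so the 1st, 3rd, 5th, ... of the partial from the right).
  doubled (with −9 where >9): 6 3 5 3 9 9 → sum 35
  kept as-is: 2 1 0 9 5 → sum 17
Total = 35 + 17 = 52.
Check digit = (10 − (52 mod 10)) mod 10 = 8.

8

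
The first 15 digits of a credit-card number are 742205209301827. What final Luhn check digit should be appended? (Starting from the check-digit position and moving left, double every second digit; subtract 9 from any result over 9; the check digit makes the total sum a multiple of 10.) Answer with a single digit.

Partial digits right→left: 7 2 8 1 0 3 9 0 2 5 0 2 2 4 7
Double every second digit counting from the check-digit position (so the 1st, 3rd, 5th, ... of the partial from the right).
  doubled (with −9 where >9): 5 7 0 9 4 0 4 5 → sum 34
  kept as-is: 2 1 3 0 5 2 4 → sum 17
Total = 34 + 17 = 51.
Check digit = (10 − (51 mod 10)) mod 10 = 9.

9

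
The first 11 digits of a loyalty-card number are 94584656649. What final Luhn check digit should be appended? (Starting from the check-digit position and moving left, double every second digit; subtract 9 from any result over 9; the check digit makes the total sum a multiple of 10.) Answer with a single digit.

Partial digits right→left: 9 4 6 6 5 6 4 8 5 4 9
Double every second digit counting from the check-digit position (so the 1st, 3rd, 5th, ... of the partial from the right).
  doubled (with −9 where >9): 9 3 1 8 1 9 → sum 31
  kept as-is: 4 6 6 8 4 → sum 28
Total = 31 + 28 = 59.
Check digit = (10 − (59 mod 10)) mod 10 = 1.

1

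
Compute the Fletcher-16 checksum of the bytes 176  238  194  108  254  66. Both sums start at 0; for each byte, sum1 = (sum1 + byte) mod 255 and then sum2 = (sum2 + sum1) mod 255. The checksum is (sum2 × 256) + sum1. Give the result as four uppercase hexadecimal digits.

5F10

Running sums (mod 255):
  after byte 0 (176): sum1=176, sum2=176
  after byte 1 (238): sum1=159, sum2=80
  after byte 2 (194): sum1=98, sum2=178
  after byte 3 (108): sum1=206, sum2=129
  after byte 4 (254): sum1=205, sum2=79
  after byte 5 (66): sum1=16, sum2=95
Checksum = sum2·256 + sum1 = 95·256 + 16 = 24336 = 0x5F10.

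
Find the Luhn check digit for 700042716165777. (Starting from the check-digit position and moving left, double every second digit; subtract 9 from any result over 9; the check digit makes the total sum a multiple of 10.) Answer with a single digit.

Partial digits right→left: 7 7 7 5 6 1 6 1 7 2 4 0 0 0 7
Double every second digit counting from the check-digit position (so the 1st, 3rd, 5th, ... of the partial from the right).
  doubled (with −9 where >9): 5 5 3 3 5 8 0 5 → sum 34
  kept as-is: 7 5 1 1 2 0 0 → sum 16
Total = 34 + 16 = 50.
Check digit = (10 − (50 mod 10)) mod 10 = 0.

0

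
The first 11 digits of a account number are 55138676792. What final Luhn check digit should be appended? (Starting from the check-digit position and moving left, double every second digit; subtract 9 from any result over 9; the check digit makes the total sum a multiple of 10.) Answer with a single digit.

7

Partial digits right→left: 2 9 7 6 7 6 8 3 1 5 5
Double every second digit counting from the check-digit position (so the 1st, 3rd, 5th, ... of the partial from the right).
  doubled (with −9 where >9): 4 5 5 7 2 1 → sum 24
  kept as-is: 9 6 6 3 5 → sum 29
Total = 24 + 29 = 53.
Check digit = (10 − (53 mod 10)) mod 10 = 7.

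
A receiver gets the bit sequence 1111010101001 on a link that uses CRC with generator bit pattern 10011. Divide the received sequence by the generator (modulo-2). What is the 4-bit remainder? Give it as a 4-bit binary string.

1000

Modulo-2 division of 1111010101001 by 10011:
  pos 0: 11110 XOR 10011 = 01101
  pos 1: 11011 XOR 10011 = 01000
  pos 2: 10000 XOR 10011 = 00011
  pos 5: 11101 XOR 10011 = 01110
  pos 6: 11100 XOR 10011 = 01111
  pos 7: 11110 XOR 10011 = 01101
  pos 8: 11011 XOR 10011 = 01000
Remainder = 1000 (nonzero — an error is detected).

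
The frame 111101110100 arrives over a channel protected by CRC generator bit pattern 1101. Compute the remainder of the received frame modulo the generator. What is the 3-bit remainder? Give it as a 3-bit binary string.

010

Modulo-2 division of 111101110100 by 1101:
  pos 0: 1111 XOR 1101 = 0010
  pos 2: 1001 XOR 1101 = 0100
  pos 3: 1001 XOR 1101 = 0100
  pos 4: 1001 XOR 1101 = 0100
  pos 5: 1000 XOR 1101 = 0101
  pos 6: 1011 XOR 1101 = 0110
  pos 7: 1100 XOR 1101 = 0001
Remainder = 010 (nonzero — an error is detected).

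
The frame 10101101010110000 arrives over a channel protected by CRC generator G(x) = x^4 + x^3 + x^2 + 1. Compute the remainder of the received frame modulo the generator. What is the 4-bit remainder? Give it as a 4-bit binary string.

0000

Modulo-2 division of 10101101010110000 by 11101:
  pos 0: 10101 XOR 11101 = 01000
  pos 1: 10001 XOR 11101 = 01100
  pos 2: 11000 XOR 11101 = 00101
  pos 4: 10110 XOR 11101 = 01011
  pos 5: 10111 XOR 11101 = 01010
  pos 6: 10100 XOR 11101 = 01001
  pos 7: 10011 XOR 11101 = 01110
  pos 8: 11101 XOR 11101 = 00000
Remainder = 0000 (zero — the frame passes the CRC check).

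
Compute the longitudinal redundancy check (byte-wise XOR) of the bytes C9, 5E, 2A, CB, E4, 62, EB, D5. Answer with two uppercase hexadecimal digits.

CE

XOR the bytes together:
  start with 0xC9
  0xC9 ⊕ 0x5E = 0x97
  0x97 ⊕ 0x2A = 0xBD
  0xBD ⊕ 0xCB = 0x76
  0x76 ⊕ 0xE4 = 0x92
  0x92 ⊕ 0x62 = 0xF0
  0xF0 ⊕ 0xEB = 0x1B
  0x1B ⊕ 0xD5 = 0xCE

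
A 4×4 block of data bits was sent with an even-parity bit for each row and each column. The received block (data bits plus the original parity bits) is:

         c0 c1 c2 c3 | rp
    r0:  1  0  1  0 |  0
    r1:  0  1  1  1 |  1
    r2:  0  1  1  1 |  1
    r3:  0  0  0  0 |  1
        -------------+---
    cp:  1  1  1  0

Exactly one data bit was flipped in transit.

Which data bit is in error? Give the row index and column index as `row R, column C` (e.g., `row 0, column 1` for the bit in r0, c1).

row 3, column 1

Recompute each row's even parity and compare to rp:
  r0: data parity 0, sent rp 0 → ok
  r1: data parity 1, sent rp 1 → ok
  r2: data parity 1, sent rp 1 → ok
  r3: data parity 0, sent rp 1 → mismatch
Recompute each column's even parity and compare to cp:
  c0: data parity 1, sent cp 1 → ok
  c1: data parity 0, sent cp 1 → mismatch
  c2: data parity 1, sent cp 1 → ok
  c3: data parity 0, sent cp 0 → ok
Exactly one row (r3) and one column (c1) fail → the flipped bit is at their intersection.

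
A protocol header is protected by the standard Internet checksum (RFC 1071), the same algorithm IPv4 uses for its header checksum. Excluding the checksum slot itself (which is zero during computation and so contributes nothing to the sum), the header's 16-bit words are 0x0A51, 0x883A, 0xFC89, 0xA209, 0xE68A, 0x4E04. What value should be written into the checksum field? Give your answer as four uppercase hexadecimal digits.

One's-complement addition (fold any carry out of bit 15 back into bit 0):
  0x0A51 + 0x883A = 0x0928B
  0x928B + 0xFC89 = 0x18F14 → wrap carry → 0x8F15
  0x8F15 + 0xA209 = 0x1311E → wrap carry → 0x311F
  0x311F + 0xE68A = 0x117A9 → wrap carry → 0x17AA
  0x17AA + 0x4E04 = 0x065AE
One's-complement sum = 0x65AE.
Checksum = ~0x65AE & 0xFFFF = 0x9A51.

9A51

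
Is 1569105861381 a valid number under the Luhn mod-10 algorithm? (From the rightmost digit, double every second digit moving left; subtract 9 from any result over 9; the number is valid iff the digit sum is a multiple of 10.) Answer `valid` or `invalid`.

From the right, keep odd positions and double even positions (subtract 9 from any doubled value over 9):
  doubled (positions 2,4,...): 7 2 7 0 9 1 → sum 26
  kept (positions 1,3,...): 1 3 6 5 1 6 1 → sum 23
Total = 49.
49 mod 10 = 9, so the number is invalid.

invalid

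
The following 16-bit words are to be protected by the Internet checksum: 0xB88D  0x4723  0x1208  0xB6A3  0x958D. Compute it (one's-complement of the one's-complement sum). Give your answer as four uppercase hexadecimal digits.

A215

One's-complement addition (fold any carry out of bit 15 back into bit 0):
  0xB88D + 0x4723 = 0x0FFB0
  0xFFB0 + 0x1208 = 0x111B8 → wrap carry → 0x11B9
  0x11B9 + 0xB6A3 = 0x0C85C
  0xC85C + 0x958D = 0x15DE9 → wrap carry → 0x5DEA
One's-complement sum = 0x5DEA.
Checksum = ~0x5DEA & 0xFFFF = 0xA215.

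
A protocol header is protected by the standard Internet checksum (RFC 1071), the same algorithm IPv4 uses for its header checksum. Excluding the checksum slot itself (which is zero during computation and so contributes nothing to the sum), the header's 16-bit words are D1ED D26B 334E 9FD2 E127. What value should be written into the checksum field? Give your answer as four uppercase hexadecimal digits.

A75D

One's-complement addition (fold any carry out of bit 15 back into bit 0):
  0xD1ED + 0xD26B = 0x1A458 → wrap carry → 0xA459
  0xA459 + 0x334E = 0x0D7A7
  0xD7A7 + 0x9FD2 = 0x17779 → wrap carry → 0x777A
  0x777A + 0xE127 = 0x158A1 → wrap carry → 0x58A2
One's-complement sum = 0x58A2.
Checksum = ~0x58A2 & 0xFFFF = 0xA75D.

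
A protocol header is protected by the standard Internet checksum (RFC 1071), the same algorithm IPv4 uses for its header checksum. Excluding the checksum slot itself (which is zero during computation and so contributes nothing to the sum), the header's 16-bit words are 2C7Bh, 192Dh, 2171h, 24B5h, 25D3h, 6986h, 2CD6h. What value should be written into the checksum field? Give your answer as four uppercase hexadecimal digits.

One's-complement addition (fold any carry out of bit 15 back into bit 0):
  0x2C7B + 0x192D = 0x045A8
  0x45A8 + 0x2171 = 0x06719
  0x6719 + 0x24B5 = 0x08BCE
  0x8BCE + 0x25D3 = 0x0B1A1
  0xB1A1 + 0x6986 = 0x11B27 → wrap carry → 0x1B28
  0x1B28 + 0x2CD6 = 0x047FE
One's-complement sum = 0x47FE.
Checksum = ~0x47FE & 0xFFFF = 0xB801.

B801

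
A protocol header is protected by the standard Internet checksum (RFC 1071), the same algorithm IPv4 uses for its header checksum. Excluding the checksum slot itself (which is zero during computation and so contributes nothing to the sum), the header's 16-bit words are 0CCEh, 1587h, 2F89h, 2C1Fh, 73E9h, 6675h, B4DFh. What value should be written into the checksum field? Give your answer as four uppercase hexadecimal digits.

One's-complement addition (fold any carry out of bit 15 back into bit 0):
  0x0CCE + 0x1587 = 0x02255
  0x2255 + 0x2F89 = 0x051DE
  0x51DE + 0x2C1F = 0x07DFD
  0x7DFD + 0x73E9 = 0x0F1E6
  0xF1E6 + 0x6675 = 0x1585B → wrap carry → 0x585C
  0x585C + 0xB4DF = 0x10D3B → wrap carry → 0x0D3C
One's-complement sum = 0x0D3C.
Checksum = ~0x0D3C & 0xFFFF = 0xF2C3.

F2C3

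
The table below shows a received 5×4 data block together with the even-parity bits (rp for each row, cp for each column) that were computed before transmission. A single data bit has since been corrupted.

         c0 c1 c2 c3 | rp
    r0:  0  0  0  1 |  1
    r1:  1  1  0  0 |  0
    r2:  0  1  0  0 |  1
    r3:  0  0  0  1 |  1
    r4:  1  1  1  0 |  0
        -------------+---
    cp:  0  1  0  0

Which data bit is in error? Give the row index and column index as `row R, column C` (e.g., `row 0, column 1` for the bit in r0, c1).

row 4, column 2

Recompute each row's even parity and compare to rp:
  r0: data parity 1, sent rp 1 → ok
  r1: data parity 0, sent rp 0 → ok
  r2: data parity 1, sent rp 1 → ok
  r3: data parity 1, sent rp 1 → ok
  r4: data parity 1, sent rp 0 → mismatch
Recompute each column's even parity and compare to cp:
  c0: data parity 0, sent cp 0 → ok
  c1: data parity 1, sent cp 1 → ok
  c2: data parity 1, sent cp 0 → mismatch
  c3: data parity 0, sent cp 0 → ok
Exactly one row (r4) and one column (c2) fail → the flipped bit is at their intersection.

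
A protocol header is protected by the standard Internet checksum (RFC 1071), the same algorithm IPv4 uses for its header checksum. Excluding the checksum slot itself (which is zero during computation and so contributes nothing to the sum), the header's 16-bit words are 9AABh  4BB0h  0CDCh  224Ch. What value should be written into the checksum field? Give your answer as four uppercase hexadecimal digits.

EA7B

One's-complement addition (fold any carry out of bit 15 back into bit 0):
  0x9AAB + 0x4BB0 = 0x0E65B
  0xE65B + 0x0CDC = 0x0F337
  0xF337 + 0x224C = 0x11583 → wrap carry → 0x1584
One's-complement sum = 0x1584.
Checksum = ~0x1584 & 0xFFFF = 0xEA7B.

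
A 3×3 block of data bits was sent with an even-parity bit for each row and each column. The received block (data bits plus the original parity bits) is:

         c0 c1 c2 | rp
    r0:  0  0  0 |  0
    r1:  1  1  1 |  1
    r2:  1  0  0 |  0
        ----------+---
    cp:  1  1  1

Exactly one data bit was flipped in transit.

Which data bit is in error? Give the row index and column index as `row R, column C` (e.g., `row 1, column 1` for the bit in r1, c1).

row 2, column 0

Recompute each row's even parity and compare to rp:
  r0: data parity 0, sent rp 0 → ok
  r1: data parity 1, sent rp 1 → ok
  r2: data parity 1, sent rp 0 → mismatch
Recompute each column's even parity and compare to cp:
  c0: data parity 0, sent cp 1 → mismatch
  c1: data parity 1, sent cp 1 → ok
  c2: data parity 1, sent cp 1 → ok
Exactly one row (r2) and one column (c0) fail → the flipped bit is at their intersection.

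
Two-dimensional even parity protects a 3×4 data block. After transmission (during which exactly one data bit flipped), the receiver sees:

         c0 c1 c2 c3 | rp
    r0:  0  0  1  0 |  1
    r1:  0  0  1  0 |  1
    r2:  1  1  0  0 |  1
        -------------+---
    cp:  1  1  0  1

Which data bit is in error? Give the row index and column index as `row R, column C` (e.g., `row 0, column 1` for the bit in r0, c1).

Recompute each row's even parity and compare to rp:
  r0: data parity 1, sent rp 1 → ok
  r1: data parity 1, sent rp 1 → ok
  r2: data parity 0, sent rp 1 → mismatch
Recompute each column's even parity and compare to cp:
  c0: data parity 1, sent cp 1 → ok
  c1: data parity 1, sent cp 1 → ok
  c2: data parity 0, sent cp 0 → ok
  c3: data parity 0, sent cp 1 → mismatch
Exactly one row (r2) and one column (c3) fail → the flipped bit is at their intersection.

row 2, column 3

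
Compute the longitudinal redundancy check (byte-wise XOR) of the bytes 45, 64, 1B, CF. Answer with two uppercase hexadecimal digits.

XOR the bytes together:
  start with 0x45
  0x45 ⊕ 0x64 = 0x21
  0x21 ⊕ 0x1B = 0x3A
  0x3A ⊕ 0xCF = 0xF5

F5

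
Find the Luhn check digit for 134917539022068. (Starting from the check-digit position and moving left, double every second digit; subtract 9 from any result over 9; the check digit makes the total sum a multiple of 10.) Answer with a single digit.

7

Partial digits right→left: 8 6 0 2 2 0 9 3 5 7 1 9 4 3 1
Double every second digit counting from the check-digit position (so the 1st, 3rd, 5th, ... of the partial from the right).
  doubled (with −9 where >9): 7 0 4 9 1 2 8 2 → sum 33
  kept as-is: 6 2 0 3 7 9 3 → sum 30
Total = 33 + 30 = 63.
Check digit = (10 − (63 mod 10)) mod 10 = 7.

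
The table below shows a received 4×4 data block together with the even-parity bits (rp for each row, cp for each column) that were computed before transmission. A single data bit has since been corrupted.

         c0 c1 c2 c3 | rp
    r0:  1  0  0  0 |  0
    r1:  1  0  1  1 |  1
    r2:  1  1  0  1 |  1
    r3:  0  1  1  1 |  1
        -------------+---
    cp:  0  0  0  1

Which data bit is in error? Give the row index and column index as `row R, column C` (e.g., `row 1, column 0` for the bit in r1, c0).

Recompute each row's even parity and compare to rp:
  r0: data parity 1, sent rp 0 → mismatch
  r1: data parity 1, sent rp 1 → ok
  r2: data parity 1, sent rp 1 → ok
  r3: data parity 1, sent rp 1 → ok
Recompute each column's even parity and compare to cp:
  c0: data parity 1, sent cp 0 → mismatch
  c1: data parity 0, sent cp 0 → ok
  c2: data parity 0, sent cp 0 → ok
  c3: data parity 1, sent cp 1 → ok
Exactly one row (r0) and one column (c0) fail → the flipped bit is at their intersection.

row 0, column 0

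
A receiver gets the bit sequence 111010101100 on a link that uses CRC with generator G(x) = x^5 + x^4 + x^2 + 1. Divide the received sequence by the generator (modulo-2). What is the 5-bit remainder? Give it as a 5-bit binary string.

00010

Modulo-2 division of 111010101100 by 110101:
  pos 0: 111010 XOR 110101 = 001111
  pos 2: 111110 XOR 110101 = 001011
  pos 4: 101111 XOR 110101 = 011010
  pos 5: 110100 XOR 110101 = 000001
Remainder = 00010 (nonzero — an error is detected).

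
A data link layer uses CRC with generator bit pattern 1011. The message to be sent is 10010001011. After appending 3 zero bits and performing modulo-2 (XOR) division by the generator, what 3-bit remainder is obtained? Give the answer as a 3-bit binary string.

Append 3 zeros: 10010001011000. Divide by 1011 (XOR where the leading bit is 1):
  pos 0: 1001 XOR 1011 = 0010
  pos 2: 1000 XOR 1011 = 0011
  pos 4: 1101 XOR 1011 = 0110
  pos 5: 1100 XOR 1011 = 0111
  pos 6: 1111 XOR 1011 = 0100
  pos 7: 1001 XOR 1011 = 0010
  pos 9: 1000 XOR 1011 = 0011
Remainder (last 3 bits) = 110. This is the CRC / FCS.

110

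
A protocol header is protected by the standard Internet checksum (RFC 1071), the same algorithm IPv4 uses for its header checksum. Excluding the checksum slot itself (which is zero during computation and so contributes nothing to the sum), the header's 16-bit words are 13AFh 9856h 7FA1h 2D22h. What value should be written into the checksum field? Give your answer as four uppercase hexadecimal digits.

One's-complement addition (fold any carry out of bit 15 back into bit 0):
  0x13AF + 0x9856 = 0x0AC05
  0xAC05 + 0x7FA1 = 0x12BA6 → wrap carry → 0x2BA7
  0x2BA7 + 0x2D22 = 0x058C9
One's-complement sum = 0x58C9.
Checksum = ~0x58C9 & 0xFFFF = 0xA736.

A736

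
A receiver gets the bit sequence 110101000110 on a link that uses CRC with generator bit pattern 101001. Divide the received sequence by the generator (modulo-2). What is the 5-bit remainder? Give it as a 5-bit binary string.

Modulo-2 division of 110101000110 by 101001:
  pos 0: 110101 XOR 101001 = 011100
  pos 1: 111000 XOR 101001 = 010001
  pos 2: 100010 XOR 101001 = 001011
  pos 4: 101101 XOR 101001 = 000100
Remainder = 10010 (nonzero — an error is detected).

10010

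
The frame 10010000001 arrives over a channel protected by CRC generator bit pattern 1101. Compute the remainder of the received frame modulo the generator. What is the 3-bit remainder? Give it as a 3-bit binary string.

Modulo-2 division of 10010000001 by 1101:
  pos 0: 1001 XOR 1101 = 0100
  pos 1: 1000 XOR 1101 = 0101
  pos 2: 1010 XOR 1101 = 0111
  pos 3: 1110 XOR 1101 = 0011
  pos 5: 1100 XOR 1101 = 0001
Remainder = 101 (nonzero — an error is detected).

101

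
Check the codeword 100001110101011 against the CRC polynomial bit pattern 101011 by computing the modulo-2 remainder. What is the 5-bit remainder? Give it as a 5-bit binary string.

00000

Modulo-2 division of 100001110101011 by 101011:
  pos 0: 100001 XOR 101011 = 001010
  pos 2: 101011 XOR 101011 = 000000
  pos 9: 101011 XOR 101011 = 000000
Remainder = 00000 (zero — the frame passes the CRC check).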